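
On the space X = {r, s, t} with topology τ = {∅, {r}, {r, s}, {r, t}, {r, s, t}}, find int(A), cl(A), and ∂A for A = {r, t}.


int(A) = {r, t}, cl(A) = {r, s, t}, ∂A = {s}.

Closed sets in (X, τ) are complements of opens:
  closed(X, τ) = {∅, {s}, {t}, {s, t}, {r, s, t}}.
int(A) = ⋃ {U ∈ τ : U ⊆ A}. Opens contained in A: ∅, {r}, {r, t}.
Taking the union of these: int(A) = {r, t}.
cl(A) = ⋂ {C closed : A ⊆ C}. Closed sets containing A: {r, s, t}.
Intersecting these: cl(A) = {r, s, t}.
∂A = cl(A) ∖ int(A) = {r, s, t} ∖ {r, t} = {s}.


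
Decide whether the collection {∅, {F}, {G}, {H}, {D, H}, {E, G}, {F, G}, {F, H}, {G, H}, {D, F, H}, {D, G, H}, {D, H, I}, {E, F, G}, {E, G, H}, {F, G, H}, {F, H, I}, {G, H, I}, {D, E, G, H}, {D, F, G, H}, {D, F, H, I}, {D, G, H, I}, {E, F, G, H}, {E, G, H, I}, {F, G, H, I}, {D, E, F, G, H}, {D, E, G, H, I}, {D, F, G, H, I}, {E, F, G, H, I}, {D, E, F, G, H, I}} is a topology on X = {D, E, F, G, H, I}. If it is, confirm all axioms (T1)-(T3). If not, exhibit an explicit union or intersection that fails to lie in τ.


τ is NOT a topology on X.

Axiom (T1): ∅ ∈ τ? Yes; X ∈ τ? Yes.
Axiom (T2/T3): check pairwise unions and intersections of members of τ.
Counterexample for (T3): {D, H, I} ∩ {F, H, I} = {H, I} ∉ τ. Therefore τ is NOT a topology.


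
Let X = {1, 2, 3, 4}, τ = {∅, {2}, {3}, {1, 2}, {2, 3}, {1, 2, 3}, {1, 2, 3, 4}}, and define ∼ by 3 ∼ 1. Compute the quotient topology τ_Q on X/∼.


X/∼ = {[1=3], [2], [4]}; |τ_Q| = 4.

Equivalence classes: [1=3], [2], [4].
Quotient map π: X → X/∼ sends 1 ↦ [1=3], 2 ↦ [2], 3 ↦ [1=3], 4 ↦ [4].
For each subset V ⊆ X/∼, compute π^{-1}(V) ⊆ X and check whether π^{-1}(V) ∈ τ. V is open in τ_Q iff π^{-1}(V) ∈ τ.
  V = {}: π^{-1}(V) = ∅ ∈ τ ✓.
  V = {[1=3]}: π^{-1}(V) = {1, 3} ∉ τ ✗.
  V = {[2]}: π^{-1}(V) = {2} ∈ τ ✓.
  V = {[1=3], [2]}: π^{-1}(V) = {1, 2, 3} ∈ τ ✓.
  V = {[4]}: π^{-1}(V) = {4} ∉ τ ✗.
  V = {[1=3], [4]}: π^{-1}(V) = {1, 3, 4} ∉ τ ✗.
  V = {[2], [4]}: π^{-1}(V) = {2, 4} ∉ τ ✗.
  V = {[1=3], [2], [4]}: π^{-1}(V) = {1, 2, 3, 4} ∈ τ ✓.
Open sets in the quotient: τ_Q = {{}, {[2]}, {[1=3], [2]}, {[1=3], [2], [4]}} (4 elements).


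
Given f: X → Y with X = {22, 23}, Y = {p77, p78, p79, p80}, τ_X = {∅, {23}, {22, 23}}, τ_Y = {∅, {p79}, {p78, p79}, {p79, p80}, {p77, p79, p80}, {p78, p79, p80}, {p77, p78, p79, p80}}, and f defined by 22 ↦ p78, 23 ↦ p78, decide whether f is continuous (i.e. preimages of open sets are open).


f IS continuous.

Compute f^{-1}(U) for each U ∈ τ_Y:
  U = ∅: f^{-1}(U) = ∅ ∈ τ_X ✓.
  U = {p79}: f^{-1}(U) = ∅ ∈ τ_X ✓.
  U = {p78, p79}: f^{-1}(U) = {22, 23} ∈ τ_X ✓.
  U = {p79, p80}: f^{-1}(U) = ∅ ∈ τ_X ✓.
  U = {p77, p79, p80}: f^{-1}(U) = ∅ ∈ τ_X ✓.
  U = {p78, p79, p80}: f^{-1}(U) = {22, 23} ∈ τ_X ✓.
  U = {p77, p78, p79, p80}: f^{-1}(U) = {22, 23} ∈ τ_X ✓.
Every preimage lies in τ_X, so f IS continuous.


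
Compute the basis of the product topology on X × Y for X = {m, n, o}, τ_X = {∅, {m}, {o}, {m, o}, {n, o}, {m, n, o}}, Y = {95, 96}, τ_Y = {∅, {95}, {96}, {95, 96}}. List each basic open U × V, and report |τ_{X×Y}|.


Basis B = {∅ × ∅, {m} × {95}, {m} × {96}, {o} × {95}, {o} × {96}, {m} × {95, 96}, {m, o} × {95}, {m, o} × {96}, {n, o} × {95}, {n, o} × {96}, {o} × {95, 96}, {m, n, o} × {95}, {m, n, o} × {96}, {m, o} × {95, 96}, {n, o} × {95, 96}, {m, n, o} × {95, 96}}; |τ_{X×Y}| = 36.

Enumerate products U × V with U ∈ τ_X, V ∈ τ_Y (deduplicated):
  ∅ × ∅ = {} (∅)
  {m} × {95} = {(m,95)}
  {m} × {96} = {(m,96)}
  {o} × {95} = {(o,95)}
  {o} × {96} = {(o,96)}
  {m} × {95, 96} = {(m,95), (m,96)}
  {m, o} × {95} = {(m,95), (o,95)}
  {m, o} × {96} = {(m,96), (o,96)}
  {n, o} × {95} = {(n,95), (o,95)}
  {n, o} × {96} = {(n,96), (o,96)}
  {o} × {95, 96} = {(o,95), (o,96)}
  {m, n, o} × {95} = {(m,95), (n,95), (o,95)}
  {m, n, o} × {96} = {(m,96), (n,96), (o,96)}
  {m, o} × {95, 96} = {(m,95), (m,96), (o,95), (o,96)}
  {n, o} × {95, 96} = {(n,95), (n,96), (o,95), (o,96)}
  {m, n, o} × {95, 96} = {(m,95), (m,96), (n,95), (n,96), (o,95), (o,96)}
These 16 distinct sets form the basis B.
Close under arbitrary unions to get τ_{X×Y}; counting gives |τ_{X×Y}| = 36.


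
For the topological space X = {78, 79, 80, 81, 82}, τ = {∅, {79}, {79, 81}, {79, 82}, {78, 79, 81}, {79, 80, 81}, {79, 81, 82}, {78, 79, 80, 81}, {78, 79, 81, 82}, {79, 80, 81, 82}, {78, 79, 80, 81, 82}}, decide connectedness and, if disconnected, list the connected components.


(X, τ) is connected.

Find clopen sets (U ∈ τ with X ∖ U ∈ τ):
  U = ∅, X ∖ U = {78, 79, 80, 81, 82} — both open, so U is clopen.
  U = {78, 79, 80, 81, 82}, X ∖ U = ∅ — both open, so U is clopen.
Only trivial clopens (∅ and X) exist, so (X, τ) is connected.
Compute connected components by grouping points that agree on all clopens:
  component: {78, 79, 80, 81, 82}


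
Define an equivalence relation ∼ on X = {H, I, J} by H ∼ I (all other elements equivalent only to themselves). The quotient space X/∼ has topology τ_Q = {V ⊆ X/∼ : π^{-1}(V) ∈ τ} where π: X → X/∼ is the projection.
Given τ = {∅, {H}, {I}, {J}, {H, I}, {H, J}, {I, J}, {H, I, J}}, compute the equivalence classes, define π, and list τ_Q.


X/∼ = {[H=I], [J]}; |τ_Q| = 4.

Equivalence classes: [H=I], [J].
Quotient map π: X → X/∼ sends H ↦ [H=I], I ↦ [H=I], J ↦ [J].
For each subset V ⊆ X/∼, compute π^{-1}(V) ⊆ X and check whether π^{-1}(V) ∈ τ. V is open in τ_Q iff π^{-1}(V) ∈ τ.
  V = {}: π^{-1}(V) = ∅ ∈ τ ✓.
  V = {[H=I]}: π^{-1}(V) = {H, I} ∈ τ ✓.
  V = {[J]}: π^{-1}(V) = {J} ∈ τ ✓.
  V = {[H=I], [J]}: π^{-1}(V) = {H, I, J} ∈ τ ✓.
Open sets in the quotient: τ_Q = {{}, {[H=I]}, {[J]}, {[H=I], [J]}} (4 elements).


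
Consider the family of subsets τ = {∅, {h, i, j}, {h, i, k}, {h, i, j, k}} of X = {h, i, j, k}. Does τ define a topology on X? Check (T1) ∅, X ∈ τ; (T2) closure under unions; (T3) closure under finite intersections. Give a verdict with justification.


τ is NOT a topology on X.

Axiom (T1): ∅ ∈ τ? Yes; X ∈ τ? Yes.
Axiom (T2/T3): check pairwise unions and intersections of members of τ.
Counterexample for (T3): {h, i, j} ∩ {h, i, k} = {h, i} ∉ τ. Therefore τ is NOT a topology.


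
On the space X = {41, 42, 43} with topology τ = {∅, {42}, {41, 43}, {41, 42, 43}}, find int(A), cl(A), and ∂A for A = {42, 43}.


int(A) = {42}, cl(A) = {41, 42, 43}, ∂A = {41, 43}.

Closed sets in (X, τ) are complements of opens:
  closed(X, τ) = {∅, {42}, {41, 43}, {41, 42, 43}}.
int(A) = ⋃ {U ∈ τ : U ⊆ A}. Opens contained in A: ∅, {42}.
Taking the union of these: int(A) = {42}.
cl(A) = ⋂ {C closed : A ⊆ C}. Closed sets containing A: {41, 42, 43}.
Intersecting these: cl(A) = {41, 42, 43}.
∂A = cl(A) ∖ int(A) = {41, 42, 43} ∖ {42} = {41, 43}.


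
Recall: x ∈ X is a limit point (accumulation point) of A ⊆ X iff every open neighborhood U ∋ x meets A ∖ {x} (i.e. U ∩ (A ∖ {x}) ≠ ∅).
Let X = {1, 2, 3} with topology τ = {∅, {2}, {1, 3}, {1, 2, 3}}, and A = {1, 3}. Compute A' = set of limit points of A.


A' = {1, 3}

For each x ∈ X, list the open sets U ∈ τ with x ∈ U, then check whether U ∩ (A ∖ {x}) ≠ ∅ for every such U.
  x = 1: opens ∋ x are {1, 3}, {1, 2, 3}; each meets A ∖ {1}, so x IS a limit point.
  x = 2: open {2} ∋ x has {2} ∩ (A ∖ {2}) = ∅, so x is NOT a limit point.
  x = 3: opens ∋ x are {1, 3}, {1, 2, 3}; each meets A ∖ {3}, so x IS a limit point.
Collecting: A' = {1, 3}.


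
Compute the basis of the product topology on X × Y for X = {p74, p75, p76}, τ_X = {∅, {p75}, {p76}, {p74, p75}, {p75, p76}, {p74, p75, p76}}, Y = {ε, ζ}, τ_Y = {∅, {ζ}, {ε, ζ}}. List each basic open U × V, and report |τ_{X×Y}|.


Basis B = {∅ × ∅, {p75} × {ζ}, {p76} × {ζ}, {p74, p75} × {ζ}, {p75} × {ε, ζ}, {p75, p76} × {ζ}, {p76} × {ε, ζ}, {p74, p75, p76} × {ζ}, {p74, p75} × {ε, ζ}, {p75, p76} × {ε, ζ}, {p74, p75, p76} × {ε, ζ}}; |τ_{X×Y}| = 18.

Enumerate products U × V with U ∈ τ_X, V ∈ τ_Y (deduplicated):
  ∅ × ∅ = {} (∅)
  {p75} × {ζ} = {(p75,ζ)}
  {p76} × {ζ} = {(p76,ζ)}
  {p74, p75} × {ζ} = {(p74,ζ), (p75,ζ)}
  {p75} × {ε, ζ} = {(p75,ε), (p75,ζ)}
  {p75, p76} × {ζ} = {(p75,ζ), (p76,ζ)}
  {p76} × {ε, ζ} = {(p76,ε), (p76,ζ)}
  {p74, p75, p76} × {ζ} = {(p74,ζ), (p75,ζ), (p76,ζ)}
  {p74, p75} × {ε, ζ} = {(p74,ε), (p74,ζ), (p75,ε), (p75,ζ)}
  {p75, p76} × {ε, ζ} = {(p75,ε), (p75,ζ), (p76,ε), (p76,ζ)}
  {p74, p75, p76} × {ε, ζ} = {(p74,ε), (p74,ζ), (p75,ε), (p75,ζ), (p76,ε), (p76,ζ)}
These 11 distinct sets form the basis B.
Close under arbitrary unions to get τ_{X×Y}; counting gives |τ_{X×Y}| = 18.


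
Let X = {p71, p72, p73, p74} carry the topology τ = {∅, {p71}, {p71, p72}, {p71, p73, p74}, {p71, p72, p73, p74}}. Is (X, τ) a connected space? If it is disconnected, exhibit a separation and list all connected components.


(X, τ) is connected.

Find clopen sets (U ∈ τ with X ∖ U ∈ τ):
  U = ∅, X ∖ U = {p71, p72, p73, p74} — both open, so U is clopen.
  U = {p71, p72, p73, p74}, X ∖ U = ∅ — both open, so U is clopen.
Only trivial clopens (∅ and X) exist, so (X, τ) is connected.
Compute connected components by grouping points that agree on all clopens:
  component: {p71, p72, p73, p74}


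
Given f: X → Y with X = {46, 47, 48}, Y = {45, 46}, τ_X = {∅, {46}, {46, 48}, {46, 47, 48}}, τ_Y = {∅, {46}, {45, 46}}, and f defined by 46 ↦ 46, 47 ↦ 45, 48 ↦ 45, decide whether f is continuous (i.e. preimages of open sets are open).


f IS continuous.

Compute f^{-1}(U) for each U ∈ τ_Y:
  U = ∅: f^{-1}(U) = ∅ ∈ τ_X ✓.
  U = {46}: f^{-1}(U) = {46} ∈ τ_X ✓.
  U = {45, 46}: f^{-1}(U) = {46, 47, 48} ∈ τ_X ✓.
Every preimage lies in τ_X, so f IS continuous.


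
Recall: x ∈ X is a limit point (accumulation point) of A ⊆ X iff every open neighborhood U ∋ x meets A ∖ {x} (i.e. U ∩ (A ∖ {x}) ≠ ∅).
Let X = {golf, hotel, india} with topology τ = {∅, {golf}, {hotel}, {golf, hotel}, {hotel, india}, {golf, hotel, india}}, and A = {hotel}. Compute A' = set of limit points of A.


A' = {india}

For each x ∈ X, list the open sets U ∈ τ with x ∈ U, then check whether U ∩ (A ∖ {x}) ≠ ∅ for every such U.
  x = golf: open {golf} ∋ x has {golf} ∩ (A ∖ {golf}) = ∅, so x is NOT a limit point.
  x = hotel: open {hotel} ∋ x has {hotel} ∩ (A ∖ {hotel}) = ∅, so x is NOT a limit point.
  x = india: opens ∋ x are {hotel, india}, {golf, hotel, india}; each meets A ∖ {india}, so x IS a limit point.
Collecting: A' = {india}.


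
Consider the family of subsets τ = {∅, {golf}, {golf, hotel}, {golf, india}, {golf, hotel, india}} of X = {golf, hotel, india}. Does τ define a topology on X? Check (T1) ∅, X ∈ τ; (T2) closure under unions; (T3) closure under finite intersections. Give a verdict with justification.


τ IS a topology on X.

Axiom (T1): ∅ ∈ τ? Yes; X ∈ τ? Yes.
Axiom (T2/T3): check pairwise unions and intersections of members of τ.
All pairwise intersections and unions checked — each lies in τ. Therefore τ satisfies (T1), (T2), (T3): it IS a topology on X.


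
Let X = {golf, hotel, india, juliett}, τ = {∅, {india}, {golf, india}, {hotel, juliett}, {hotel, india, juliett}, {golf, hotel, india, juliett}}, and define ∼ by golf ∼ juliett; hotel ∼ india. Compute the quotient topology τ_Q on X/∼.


X/∼ = {[golf=juliett], [hotel=india]}; |τ_Q| = 2.

Equivalence classes: [golf=juliett], [hotel=india].
Quotient map π: X → X/∼ sends golf ↦ [golf=juliett], hotel ↦ [hotel=india], india ↦ [hotel=india], juliett ↦ [golf=juliett].
For each subset V ⊆ X/∼, compute π^{-1}(V) ⊆ X and check whether π^{-1}(V) ∈ τ. V is open in τ_Q iff π^{-1}(V) ∈ τ.
  V = {}: π^{-1}(V) = ∅ ∈ τ ✓.
  V = {[golf=juliett]}: π^{-1}(V) = {golf, juliett} ∉ τ ✗.
  V = {[hotel=india]}: π^{-1}(V) = {hotel, india} ∉ τ ✗.
  V = {[golf=juliett], [hotel=india]}: π^{-1}(V) = {golf, hotel, india, juliett} ∈ τ ✓.
Open sets in the quotient: τ_Q = {{}, {[golf=juliett], [hotel=india]}} (2 elements).


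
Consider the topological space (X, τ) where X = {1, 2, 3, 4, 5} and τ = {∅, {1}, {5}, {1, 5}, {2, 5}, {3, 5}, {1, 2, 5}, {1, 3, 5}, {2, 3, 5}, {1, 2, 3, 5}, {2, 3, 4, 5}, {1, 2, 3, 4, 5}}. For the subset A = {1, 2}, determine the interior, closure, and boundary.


int(A) = {1}, cl(A) = {1, 2, 4}, ∂A = {2, 4}.

Closed sets in (X, τ) are complements of opens:
  closed(X, τ) = {∅, {1}, {4}, {1, 4}, {2, 4}, {3, 4}, {1, 2, 4}, {1, 3, 4}, {2, 3, 4}, {1, 2, 3, 4}, {2, 3, 4, 5}, {1, 2, 3, 4, 5}}.
int(A) = ⋃ {U ∈ τ : U ⊆ A}. Opens contained in A: ∅, {1}.
Taking the union of these: int(A) = {1}.
cl(A) = ⋂ {C closed : A ⊆ C}. Closed sets containing A: {1, 2, 4}, {1, 2, 3, 4}, {1, 2, 3, 4, 5}.
Intersecting these: cl(A) = {1, 2, 4}.
∂A = cl(A) ∖ int(A) = {1, 2, 4} ∖ {1} = {2, 4}.


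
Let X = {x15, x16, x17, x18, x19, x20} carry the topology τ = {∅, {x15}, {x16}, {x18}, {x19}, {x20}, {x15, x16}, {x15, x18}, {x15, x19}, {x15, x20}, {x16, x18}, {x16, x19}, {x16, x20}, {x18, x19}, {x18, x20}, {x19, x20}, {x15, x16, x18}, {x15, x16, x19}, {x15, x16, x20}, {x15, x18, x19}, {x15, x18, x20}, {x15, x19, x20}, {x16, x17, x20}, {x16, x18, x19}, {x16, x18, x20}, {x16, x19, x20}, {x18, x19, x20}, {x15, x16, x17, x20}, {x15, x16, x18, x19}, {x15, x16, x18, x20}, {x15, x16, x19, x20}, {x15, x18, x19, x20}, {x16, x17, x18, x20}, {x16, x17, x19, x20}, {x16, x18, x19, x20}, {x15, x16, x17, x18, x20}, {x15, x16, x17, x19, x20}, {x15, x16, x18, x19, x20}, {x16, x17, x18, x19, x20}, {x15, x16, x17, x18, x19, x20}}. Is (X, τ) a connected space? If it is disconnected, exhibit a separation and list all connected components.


(X, τ) is disconnected; components = [{x15}, {x18}, {x19}, {x16, x17, x20}].

Find clopen sets (U ∈ τ with X ∖ U ∈ τ):
  U = ∅, X ∖ U = {x15, x16, x17, x18, x19, x20} — both open, so U is clopen.
  U = {x15}, X ∖ U = {x16, x17, x18, x19, x20} — both open, so U is clopen.
  U = {x18}, X ∖ U = {x15, x16, x17, x19, x20} — both open, so U is clopen.
  U = {x19}, X ∖ U = {x15, x16, x17, x18, x20} — both open, so U is clopen.
  U = {x15, x18}, X ∖ U = {x16, x17, x19, x20} — both open, so U is clopen.
  U = {x15, x19}, X ∖ U = {x16, x17, x18, x20} — both open, so U is clopen.
  U = {x18, x19}, X ∖ U = {x15, x16, x17, x20} — both open, so U is clopen.
  U = {x15, x18, x19}, X ∖ U = {x16, x17, x20} — both open, so U is clopen.
  U = {x16, x17, x20}, X ∖ U = {x15, x18, x19} — both open, so U is clopen.
  U = {x15, x16, x17, x20}, X ∖ U = {x18, x19} — both open, so U is clopen.
  U = {x16, x17, x18, x20}, X ∖ U = {x15, x19} — both open, so U is clopen.
  U = {x16, x17, x19, x20}, X ∖ U = {x15, x18} — both open, so U is clopen.
  U = {x15, x16, x17, x18, x20}, X ∖ U = {x19} — both open, so U is clopen.
  U = {x15, x16, x17, x19, x20}, X ∖ U = {x18} — both open, so U is clopen.
  U = {x16, x17, x18, x19, x20}, X ∖ U = {x15} — both open, so U is clopen.
  U = {x15, x16, x17, x18, x19, x20}, X ∖ U = ∅ — both open, so U is clopen.
Nontrivial clopen(s) exist: e.g. {x16, x17, x18, x20}. So (X, τ) is disconnected.
Compute connected components by grouping points that agree on all clopens:
  component: {x15}
  component: {x18}
  component: {x19}
  component: {x16, x17, x20}


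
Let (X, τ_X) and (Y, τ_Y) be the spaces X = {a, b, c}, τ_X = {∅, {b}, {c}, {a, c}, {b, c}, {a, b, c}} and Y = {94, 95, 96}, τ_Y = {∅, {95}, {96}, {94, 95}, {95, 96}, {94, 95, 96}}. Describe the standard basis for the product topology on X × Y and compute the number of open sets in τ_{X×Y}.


Basis B = {∅ × ∅, {b} × {95}, {b} × {96}, {c} × {95}, {c} × {96}, {a, c} × {95}, {a, c} × {96}, {b} × {94, 95}, {b} × {95, 96}, {b, c} × {95}, {b, c} × {96}, {c} × {94, 95}, {c} × {95, 96}, {a, b, c} × {95}, {a, b, c} × {96}, {b} × {94, 95, 96}, {c} × {94, 95, 96}, {a, c} × {94, 95}, {a, c} × {95, 96}, {b, c} × {94, 95}, {b, c} × {95, 96}, {a, c} × {94, 95, 96}, {a, b, c} × {94, 95}, {a, b, c} × {95, 96}, {b, c} × {94, 95, 96}, {a, b, c} × {94, 95, 96}}; |τ_{X×Y}| = 108.

Enumerate products U × V with U ∈ τ_X, V ∈ τ_Y (deduplicated):
  ∅ × ∅ = {} (∅)
  {b} × {95} = {(b,95)}
  {b} × {96} = {(b,96)}
  {c} × {95} = {(c,95)}
  {c} × {96} = {(c,96)}
  {a, c} × {95} = {(a,95), (c,95)}
  {a, c} × {96} = {(a,96), (c,96)}
  {b} × {94, 95} = {(b,94), (b,95)}
  {b} × {95, 96} = {(b,95), (b,96)}
  {b, c} × {95} = {(b,95), (c,95)}
  {b, c} × {96} = {(b,96), (c,96)}
  {c} × {94, 95} = {(c,94), (c,95)}
  {c} × {95, 96} = {(c,95), (c,96)}
  {a, b, c} × {95} = {(a,95), (b,95), (c,95)}
  {a, b, c} × {96} = {(a,96), (b,96), (c,96)}
  {b} × {94, 95, 96} = {(b,94), (b,95), (b,96)}
  {c} × {94, 95, 96} = {(c,94), (c,95), (c,96)}
  {a, c} × {94, 95} = {(a,94), (a,95), (c,94), (c,95)}
  {a, c} × {95, 96} = {(a,95), (a,96), (c,95), (c,96)}
  {b, c} × {94, 95} = {(b,94), (b,95), (c,94), (c,95)}
  {b, c} × {95, 96} = {(b,95), (b,96), (c,95), (c,96)}
  {a, c} × {94, 95, 96} = {(a,94), (a,95), (a,96), (c,94), (c,95), (c,96)}
  {a, b, c} × {94, 95} = {(a,94), (a,95), (b,94), (b,95), (c,94), (c,95)}
  {a, b, c} × {95, 96} = {(a,95), (a,96), (b,95), (b,96), (c,95), (c,96)}
  {b, c} × {94, 95, 96} = {(b,94), (b,95), (b,96), (c,94), (c,95), (c,96)}
  {a, b, c} × {94, 95, 96} = {(a,94), (a,95), (a,96), (b,94), (b,95), (b,96), (c,94), (c,95), (c,96)}
These 26 distinct sets form the basis B.
Close under arbitrary unions to get τ_{X×Y}; counting gives |τ_{X×Y}| = 108.


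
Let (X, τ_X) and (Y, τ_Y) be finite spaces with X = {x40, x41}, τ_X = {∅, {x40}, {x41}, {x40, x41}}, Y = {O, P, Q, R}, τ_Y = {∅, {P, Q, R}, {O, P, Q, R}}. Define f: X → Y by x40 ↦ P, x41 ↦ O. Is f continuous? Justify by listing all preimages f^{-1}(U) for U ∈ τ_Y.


f IS continuous.

Compute f^{-1}(U) for each U ∈ τ_Y:
  U = ∅: f^{-1}(U) = ∅ ∈ τ_X ✓.
  U = {P, Q, R}: f^{-1}(U) = {x40} ∈ τ_X ✓.
  U = {O, P, Q, R}: f^{-1}(U) = {x40, x41} ∈ τ_X ✓.
Every preimage lies in τ_X, so f IS continuous.


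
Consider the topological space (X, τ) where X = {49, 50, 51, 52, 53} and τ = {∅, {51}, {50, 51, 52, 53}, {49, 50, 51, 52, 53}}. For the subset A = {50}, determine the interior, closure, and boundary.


int(A) = ∅, cl(A) = {49, 50, 52, 53}, ∂A = {49, 50, 52, 53}.

Closed sets in (X, τ) are complements of opens:
  closed(X, τ) = {∅, {49}, {49, 50, 52, 53}, {49, 50, 51, 52, 53}}.
int(A) = ⋃ {U ∈ τ : U ⊆ A}. Opens contained in A: ∅.
Taking the union of these: int(A) = ∅.
cl(A) = ⋂ {C closed : A ⊆ C}. Closed sets containing A: {49, 50, 52, 53}, {49, 50, 51, 52, 53}.
Intersecting these: cl(A) = {49, 50, 52, 53}.
∂A = cl(A) ∖ int(A) = {49, 50, 52, 53} ∖ ∅ = {49, 50, 52, 53}.


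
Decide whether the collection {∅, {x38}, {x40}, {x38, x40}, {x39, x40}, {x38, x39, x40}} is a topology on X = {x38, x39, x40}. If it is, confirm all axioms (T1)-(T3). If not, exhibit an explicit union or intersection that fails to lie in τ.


τ IS a topology on X.

Axiom (T1): ∅ ∈ τ? Yes; X ∈ τ? Yes.
Axiom (T2/T3): check pairwise unions and intersections of members of τ.
All pairwise intersections and unions checked — each lies in τ. Therefore τ satisfies (T1), (T2), (T3): it IS a topology on X.


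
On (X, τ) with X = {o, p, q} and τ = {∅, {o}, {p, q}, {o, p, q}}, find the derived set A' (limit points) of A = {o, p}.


A' = {q}

For each x ∈ X, list the open sets U ∈ τ with x ∈ U, then check whether U ∩ (A ∖ {x}) ≠ ∅ for every such U.
  x = o: open {o} ∋ x has {o} ∩ (A ∖ {o}) = ∅, so x is NOT a limit point.
  x = p: open {p, q} ∋ x has {p, q} ∩ (A ∖ {p}) = ∅, so x is NOT a limit point.
  x = q: opens ∋ x are {p, q}, {o, p, q}; each meets A ∖ {q}, so x IS a limit point.
Collecting: A' = {q}.


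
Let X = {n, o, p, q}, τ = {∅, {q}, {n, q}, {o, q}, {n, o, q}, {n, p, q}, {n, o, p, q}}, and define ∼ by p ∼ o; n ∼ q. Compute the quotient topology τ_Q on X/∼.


X/∼ = {[n=q], [o=p]}; |τ_Q| = 3.

Equivalence classes: [n=q], [o=p].
Quotient map π: X → X/∼ sends n ↦ [n=q], o ↦ [o=p], p ↦ [o=p], q ↦ [n=q].
For each subset V ⊆ X/∼, compute π^{-1}(V) ⊆ X and check whether π^{-1}(V) ∈ τ. V is open in τ_Q iff π^{-1}(V) ∈ τ.
  V = {}: π^{-1}(V) = ∅ ∈ τ ✓.
  V = {[n=q]}: π^{-1}(V) = {n, q} ∈ τ ✓.
  V = {[o=p]}: π^{-1}(V) = {o, p} ∉ τ ✗.
  V = {[n=q], [o=p]}: π^{-1}(V) = {n, o, p, q} ∈ τ ✓.
Open sets in the quotient: τ_Q = {{}, {[n=q]}, {[n=q], [o=p]}} (3 elements).


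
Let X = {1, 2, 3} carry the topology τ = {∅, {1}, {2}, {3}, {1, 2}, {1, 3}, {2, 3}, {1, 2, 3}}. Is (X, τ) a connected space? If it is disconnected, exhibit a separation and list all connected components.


(X, τ) is disconnected; components = [{1}, {2}, {3}].

Find clopen sets (U ∈ τ with X ∖ U ∈ τ):
  U = ∅, X ∖ U = {1, 2, 3} — both open, so U is clopen.
  U = {1}, X ∖ U = {2, 3} — both open, so U is clopen.
  U = {2}, X ∖ U = {1, 3} — both open, so U is clopen.
  U = {3}, X ∖ U = {1, 2} — both open, so U is clopen.
  U = {1, 2}, X ∖ U = {3} — both open, so U is clopen.
  U = {1, 3}, X ∖ U = {2} — both open, so U is clopen.
  U = {2, 3}, X ∖ U = {1} — both open, so U is clopen.
  U = {1, 2, 3}, X ∖ U = ∅ — both open, so U is clopen.
Nontrivial clopen(s) exist: e.g. {2}. So (X, τ) is disconnected.
Compute connected components by grouping points that agree on all clopens:
  component: {1}
  component: {2}
  component: {3}


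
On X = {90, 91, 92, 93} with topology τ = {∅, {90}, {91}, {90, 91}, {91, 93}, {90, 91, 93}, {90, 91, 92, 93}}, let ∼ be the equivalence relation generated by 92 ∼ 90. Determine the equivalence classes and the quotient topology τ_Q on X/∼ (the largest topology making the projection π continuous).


X/∼ = {[90=92], [91], [93]}; |τ_Q| = 4.

Equivalence classes: [90=92], [91], [93].
Quotient map π: X → X/∼ sends 90 ↦ [90=92], 91 ↦ [91], 92 ↦ [90=92], 93 ↦ [93].
For each subset V ⊆ X/∼, compute π^{-1}(V) ⊆ X and check whether π^{-1}(V) ∈ τ. V is open in τ_Q iff π^{-1}(V) ∈ τ.
  V = {}: π^{-1}(V) = ∅ ∈ τ ✓.
  V = {[90=92]}: π^{-1}(V) = {90, 92} ∉ τ ✗.
  V = {[91]}: π^{-1}(V) = {91} ∈ τ ✓.
  V = {[90=92], [91]}: π^{-1}(V) = {90, 91, 92} ∉ τ ✗.
  V = {[93]}: π^{-1}(V) = {93} ∉ τ ✗.
  V = {[90=92], [93]}: π^{-1}(V) = {90, 92, 93} ∉ τ ✗.
  V = {[91], [93]}: π^{-1}(V) = {91, 93} ∈ τ ✓.
  V = {[90=92], [91], [93]}: π^{-1}(V) = {90, 91, 92, 93} ∈ τ ✓.
Open sets in the quotient: τ_Q = {{}, {[91]}, {[91], [93]}, {[90=92], [91], [93]}} (4 elements).


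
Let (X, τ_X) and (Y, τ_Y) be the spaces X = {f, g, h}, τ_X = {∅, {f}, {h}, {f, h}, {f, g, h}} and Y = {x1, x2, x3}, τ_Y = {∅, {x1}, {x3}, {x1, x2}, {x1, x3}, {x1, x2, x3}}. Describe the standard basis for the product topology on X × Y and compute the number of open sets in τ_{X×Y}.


Basis B = {∅ × ∅, {f} × {x1}, {f} × {x3}, {h} × {x1}, {h} × {x3}, {f} × {x1, x2}, {f} × {x1, x3}, {f, h} × {x1}, {f, h} × {x3}, {h} × {x1, x2}, {h} × {x1, x3}, {f} × {x1, x2, x3}, {f, g, h} × {x1}, {f, g, h} × {x3}, {h} × {x1, x2, x3}, {f, h} × {x1, x2}, {f, h} × {x1, x3}, {f, h} × {x1, x2, x3}, {f, g, h} × {x1, x2}, {f, g, h} × {x1, x3}, {f, g, h} × {x1, x2, x3}}; |τ_{X×Y}| = 70.

Enumerate products U × V with U ∈ τ_X, V ∈ τ_Y (deduplicated):
  ∅ × ∅ = {} (∅)
  {f} × {x1} = {(f,x1)}
  {f} × {x3} = {(f,x3)}
  {h} × {x1} = {(h,x1)}
  {h} × {x3} = {(h,x3)}
  {f} × {x1, x2} = {(f,x1), (f,x2)}
  {f} × {x1, x3} = {(f,x1), (f,x3)}
  {f, h} × {x1} = {(f,x1), (h,x1)}
  {f, h} × {x3} = {(f,x3), (h,x3)}
  {h} × {x1, x2} = {(h,x1), (h,x2)}
  {h} × {x1, x3} = {(h,x1), (h,x3)}
  {f} × {x1, x2, x3} = {(f,x1), (f,x2), (f,x3)}
  {f, g, h} × {x1} = {(f,x1), (g,x1), (h,x1)}
  {f, g, h} × {x3} = {(f,x3), (g,x3), (h,x3)}
  {h} × {x1, x2, x3} = {(h,x1), (h,x2), (h,x3)}
  {f, h} × {x1, x2} = {(f,x1), (f,x2), (h,x1), (h,x2)}
  {f, h} × {x1, x3} = {(f,x1), (f,x3), (h,x1), (h,x3)}
  {f, h} × {x1, x2, x3} = {(f,x1), (f,x2), (f,x3), (h,x1), (h,x2), (h,x3)}
  {f, g, h} × {x1, x2} = {(f,x1), (f,x2), (g,x1), (g,x2), (h,x1), (h,x2)}
  {f, g, h} × {x1, x3} = {(f,x1), (f,x3), (g,x1), (g,x3), (h,x1), (h,x3)}
  {f, g, h} × {x1, x2, x3} = {(f,x1), (f,x2), (f,x3), (g,x1), (g,x2), (g,x3), (h,x1), (h,x2), (h,x3)}
These 21 distinct sets form the basis B.
Close under arbitrary unions to get τ_{X×Y}; counting gives |τ_{X×Y}| = 70.


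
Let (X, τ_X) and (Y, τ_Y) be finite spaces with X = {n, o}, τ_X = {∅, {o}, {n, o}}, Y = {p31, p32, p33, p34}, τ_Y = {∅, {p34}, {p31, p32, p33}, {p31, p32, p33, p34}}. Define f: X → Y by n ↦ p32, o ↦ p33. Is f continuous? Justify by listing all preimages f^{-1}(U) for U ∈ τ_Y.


f IS continuous.

Compute f^{-1}(U) for each U ∈ τ_Y:
  U = ∅: f^{-1}(U) = ∅ ∈ τ_X ✓.
  U = {p34}: f^{-1}(U) = ∅ ∈ τ_X ✓.
  U = {p31, p32, p33}: f^{-1}(U) = {n, o} ∈ τ_X ✓.
  U = {p31, p32, p33, p34}: f^{-1}(U) = {n, o} ∈ τ_X ✓.
Every preimage lies in τ_X, so f IS continuous.


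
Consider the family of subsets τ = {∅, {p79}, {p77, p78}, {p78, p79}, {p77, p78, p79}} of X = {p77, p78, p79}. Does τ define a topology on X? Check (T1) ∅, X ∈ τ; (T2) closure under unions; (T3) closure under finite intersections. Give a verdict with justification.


τ is NOT a topology on X.

Axiom (T1): ∅ ∈ τ? Yes; X ∈ τ? Yes.
Axiom (T2/T3): check pairwise unions and intersections of members of τ.
Counterexample for (T3): {p77, p78} ∩ {p78, p79} = {p78} ∉ τ. Therefore τ is NOT a topology.


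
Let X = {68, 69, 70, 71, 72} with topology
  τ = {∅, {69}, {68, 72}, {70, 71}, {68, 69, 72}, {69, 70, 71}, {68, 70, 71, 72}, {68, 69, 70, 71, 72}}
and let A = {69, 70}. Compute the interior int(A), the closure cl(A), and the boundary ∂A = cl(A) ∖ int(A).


int(A) = {69}, cl(A) = {69, 70, 71}, ∂A = {70, 71}.

Closed sets in (X, τ) are complements of opens:
  closed(X, τ) = {∅, {69}, {68, 72}, {70, 71}, {68, 69, 72}, {69, 70, 71}, {68, 70, 71, 72}, {68, 69, 70, 71, 72}}.
int(A) = ⋃ {U ∈ τ : U ⊆ A}. Opens contained in A: ∅, {69}.
Taking the union of these: int(A) = {69}.
cl(A) = ⋂ {C closed : A ⊆ C}. Closed sets containing A: {69, 70, 71}, {68, 69, 70, 71, 72}.
Intersecting these: cl(A) = {69, 70, 71}.
∂A = cl(A) ∖ int(A) = {69, 70, 71} ∖ {69} = {70, 71}.


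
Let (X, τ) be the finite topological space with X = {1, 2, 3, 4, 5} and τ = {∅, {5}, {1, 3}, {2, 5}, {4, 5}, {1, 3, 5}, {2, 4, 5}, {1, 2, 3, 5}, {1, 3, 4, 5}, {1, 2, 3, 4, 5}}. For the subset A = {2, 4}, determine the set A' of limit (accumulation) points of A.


A' = ∅

For each x ∈ X, list the open sets U ∈ τ with x ∈ U, then check whether U ∩ (A ∖ {x}) ≠ ∅ for every such U.
  x = 1: open {1, 3} ∋ x has {1, 3} ∩ (A ∖ {1}) = ∅, so x is NOT a limit point.
  x = 2: open {2, 5} ∋ x has {2, 5} ∩ (A ∖ {2}) = ∅, so x is NOT a limit point.
  x = 3: open {1, 3} ∋ x has {1, 3} ∩ (A ∖ {3}) = ∅, so x is NOT a limit point.
  x = 4: open {4, 5} ∋ x has {4, 5} ∩ (A ∖ {4}) = ∅, so x is NOT a limit point.
  x = 5: open {5} ∋ x has {5} ∩ (A ∖ {5}) = ∅, so x is NOT a limit point.
Collecting: A' = ∅.


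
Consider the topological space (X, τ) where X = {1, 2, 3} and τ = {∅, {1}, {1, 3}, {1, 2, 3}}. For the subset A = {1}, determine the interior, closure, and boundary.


int(A) = {1}, cl(A) = {1, 2, 3}, ∂A = {2, 3}.

Closed sets in (X, τ) are complements of opens:
  closed(X, τ) = {∅, {2}, {2, 3}, {1, 2, 3}}.
int(A) = ⋃ {U ∈ τ : U ⊆ A}. Opens contained in A: ∅, {1}.
Taking the union of these: int(A) = {1}.
cl(A) = ⋂ {C closed : A ⊆ C}. Closed sets containing A: {1, 2, 3}.
Intersecting these: cl(A) = {1, 2, 3}.
∂A = cl(A) ∖ int(A) = {1, 2, 3} ∖ {1} = {2, 3}.


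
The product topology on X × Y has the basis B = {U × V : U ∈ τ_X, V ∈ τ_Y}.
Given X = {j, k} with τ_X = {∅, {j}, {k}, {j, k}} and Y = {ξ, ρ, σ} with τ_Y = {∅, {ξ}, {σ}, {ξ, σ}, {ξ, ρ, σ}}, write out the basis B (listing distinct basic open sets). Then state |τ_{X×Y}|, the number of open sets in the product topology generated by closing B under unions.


Basis B = {∅ × ∅, {j} × {ξ}, {j} × {σ}, {k} × {ξ}, {k} × {σ}, {j} × {ξ, σ}, {j, k} × {ξ}, {j, k} × {σ}, {k} × {ξ, σ}, {j} × {ξ, ρ, σ}, {k} × {ξ, ρ, σ}, {j, k} × {ξ, σ}, {j, k} × {ξ, ρ, σ}}; |τ_{X×Y}| = 25.

Enumerate products U × V with U ∈ τ_X, V ∈ τ_Y (deduplicated):
  ∅ × ∅ = {} (∅)
  {j} × {ξ} = {(j,ξ)}
  {j} × {σ} = {(j,σ)}
  {k} × {ξ} = {(k,ξ)}
  {k} × {σ} = {(k,σ)}
  {j} × {ξ, σ} = {(j,ξ), (j,σ)}
  {j, k} × {ξ} = {(j,ξ), (k,ξ)}
  {j, k} × {σ} = {(j,σ), (k,σ)}
  {k} × {ξ, σ} = {(k,ξ), (k,σ)}
  {j} × {ξ, ρ, σ} = {(j,ξ), (j,ρ), (j,σ)}
  {k} × {ξ, ρ, σ} = {(k,ξ), (k,ρ), (k,σ)}
  {j, k} × {ξ, σ} = {(j,ξ), (j,σ), (k,ξ), (k,σ)}
  {j, k} × {ξ, ρ, σ} = {(j,ξ), (j,ρ), (j,σ), (k,ξ), (k,ρ), (k,σ)}
These 13 distinct sets form the basis B.
Close under arbitrary unions to get τ_{X×Y}; counting gives |τ_{X×Y}| = 25.


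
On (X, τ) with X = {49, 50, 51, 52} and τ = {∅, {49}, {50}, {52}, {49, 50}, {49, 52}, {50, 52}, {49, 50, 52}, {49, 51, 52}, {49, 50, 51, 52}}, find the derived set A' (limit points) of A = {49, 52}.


A' = {51}

For each x ∈ X, list the open sets U ∈ τ with x ∈ U, then check whether U ∩ (A ∖ {x}) ≠ ∅ for every such U.
  x = 49: open {49} ∋ x has {49} ∩ (A ∖ {49}) = ∅, so x is NOT a limit point.
  x = 50: open {50} ∋ x has {50} ∩ (A ∖ {50}) = ∅, so x is NOT a limit point.
  x = 51: opens ∋ x are {49, 51, 52}, {49, 50, 51, 52}; each meets A ∖ {51}, so x IS a limit point.
  x = 52: open {52} ∋ x has {52} ∩ (A ∖ {52}) = ∅, so x is NOT a limit point.
Collecting: A' = {51}.


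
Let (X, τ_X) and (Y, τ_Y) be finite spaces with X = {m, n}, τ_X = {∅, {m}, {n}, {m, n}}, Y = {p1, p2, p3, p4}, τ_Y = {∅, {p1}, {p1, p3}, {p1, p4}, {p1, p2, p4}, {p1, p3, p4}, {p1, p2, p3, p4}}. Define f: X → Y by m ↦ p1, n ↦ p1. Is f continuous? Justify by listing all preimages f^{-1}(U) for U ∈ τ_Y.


f IS continuous.

Compute f^{-1}(U) for each U ∈ τ_Y:
  U = ∅: f^{-1}(U) = ∅ ∈ τ_X ✓.
  U = {p1}: f^{-1}(U) = {m, n} ∈ τ_X ✓.
  U = {p1, p3}: f^{-1}(U) = {m, n} ∈ τ_X ✓.
  U = {p1, p4}: f^{-1}(U) = {m, n} ∈ τ_X ✓.
  U = {p1, p2, p4}: f^{-1}(U) = {m, n} ∈ τ_X ✓.
  U = {p1, p3, p4}: f^{-1}(U) = {m, n} ∈ τ_X ✓.
  U = {p1, p2, p3, p4}: f^{-1}(U) = {m, n} ∈ τ_X ✓.
Every preimage lies in τ_X, so f IS continuous.


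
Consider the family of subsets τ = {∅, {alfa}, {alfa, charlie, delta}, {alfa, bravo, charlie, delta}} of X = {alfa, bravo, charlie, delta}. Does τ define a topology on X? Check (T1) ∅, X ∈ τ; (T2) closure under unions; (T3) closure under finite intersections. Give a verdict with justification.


τ IS a topology on X.

Axiom (T1): ∅ ∈ τ? Yes; X ∈ τ? Yes.
Axiom (T2/T3): check pairwise unions and intersections of members of τ.
All pairwise intersections and unions checked — each lies in τ. Therefore τ satisfies (T1), (T2), (T3): it IS a topology on X.


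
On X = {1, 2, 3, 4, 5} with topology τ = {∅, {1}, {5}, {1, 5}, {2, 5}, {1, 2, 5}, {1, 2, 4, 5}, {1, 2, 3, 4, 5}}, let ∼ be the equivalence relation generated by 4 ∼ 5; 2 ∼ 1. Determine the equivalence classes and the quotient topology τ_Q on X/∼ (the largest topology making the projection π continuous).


X/∼ = {[1=2], [3], [4=5]}; |τ_Q| = 3.

Equivalence classes: [1=2], [3], [4=5].
Quotient map π: X → X/∼ sends 1 ↦ [1=2], 2 ↦ [1=2], 3 ↦ [3], 4 ↦ [4=5], 5 ↦ [4=5].
For each subset V ⊆ X/∼, compute π^{-1}(V) ⊆ X and check whether π^{-1}(V) ∈ τ. V is open in τ_Q iff π^{-1}(V) ∈ τ.
  V = {}: π^{-1}(V) = ∅ ∈ τ ✓.
  V = {[1=2]}: π^{-1}(V) = {1, 2} ∉ τ ✗.
  V = {[3]}: π^{-1}(V) = {3} ∉ τ ✗.
  V = {[1=2], [3]}: π^{-1}(V) = {1, 2, 3} ∉ τ ✗.
  V = {[4=5]}: π^{-1}(V) = {4, 5} ∉ τ ✗.
  V = {[1=2], [4=5]}: π^{-1}(V) = {1, 2, 4, 5} ∈ τ ✓.
  V = {[3], [4=5]}: π^{-1}(V) = {3, 4, 5} ∉ τ ✗.
  V = {[1=2], [3], [4=5]}: π^{-1}(V) = {1, 2, 3, 4, 5} ∈ τ ✓.
Open sets in the quotient: τ_Q = {{}, {[1=2], [4=5]}, {[1=2], [3], [4=5]}} (3 elements).


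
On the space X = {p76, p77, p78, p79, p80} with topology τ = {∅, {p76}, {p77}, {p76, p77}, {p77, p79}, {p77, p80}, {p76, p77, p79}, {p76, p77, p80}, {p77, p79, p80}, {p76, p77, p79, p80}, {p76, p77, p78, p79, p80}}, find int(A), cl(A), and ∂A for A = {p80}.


int(A) = ∅, cl(A) = {p78, p80}, ∂A = {p78, p80}.

Closed sets in (X, τ) are complements of opens:
  closed(X, τ) = {∅, {p78}, {p76, p78}, {p78, p79}, {p78, p80}, {p76, p78, p79}, {p76, p78, p80}, {p78, p79, p80}, {p76, p78, p79, p80}, {p77, p78, p79, p80}, {p76, p77, p78, p79, p80}}.
int(A) = ⋃ {U ∈ τ : U ⊆ A}. Opens contained in A: ∅.
Taking the union of these: int(A) = ∅.
cl(A) = ⋂ {C closed : A ⊆ C}. Closed sets containing A: {p78, p80}, {p76, p78, p80}, {p78, p79, p80}, {p76, p78, p79, p80}, {p77, p78, p79, p80}, {p76, p77, p78, p79, p80}.
Intersecting these: cl(A) = {p78, p80}.
∂A = cl(A) ∖ int(A) = {p78, p80} ∖ ∅ = {p78, p80}.


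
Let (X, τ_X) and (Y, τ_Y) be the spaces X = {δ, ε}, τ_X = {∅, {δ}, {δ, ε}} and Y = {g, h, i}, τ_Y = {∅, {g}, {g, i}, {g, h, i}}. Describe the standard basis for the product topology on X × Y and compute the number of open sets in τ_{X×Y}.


Basis B = {∅ × ∅, {δ} × {g}, {δ} × {g, i}, {δ, ε} × {g}, {δ} × {g, h, i}, {δ, ε} × {g, i}, {δ, ε} × {g, h, i}}; |τ_{X×Y}| = 10.

Enumerate products U × V with U ∈ τ_X, V ∈ τ_Y (deduplicated):
  ∅ × ∅ = {} (∅)
  {δ} × {g} = {(δ,g)}
  {δ} × {g, i} = {(δ,g), (δ,i)}
  {δ, ε} × {g} = {(δ,g), (ε,g)}
  {δ} × {g, h, i} = {(δ,g), (δ,h), (δ,i)}
  {δ, ε} × {g, i} = {(δ,g), (δ,i), (ε,g), (ε,i)}
  {δ, ε} × {g, h, i} = {(δ,g), (δ,h), (δ,i), (ε,g), (ε,h), (ε,i)}
These 7 distinct sets form the basis B.
Close under arbitrary unions to get τ_{X×Y}; counting gives |τ_{X×Y}| = 10.


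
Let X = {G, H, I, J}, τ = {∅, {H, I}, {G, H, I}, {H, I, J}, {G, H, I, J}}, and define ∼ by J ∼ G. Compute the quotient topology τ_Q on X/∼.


X/∼ = {[G=J], [H], [I]}; |τ_Q| = 3.

Equivalence classes: [G=J], [H], [I].
Quotient map π: X → X/∼ sends G ↦ [G=J], H ↦ [H], I ↦ [I], J ↦ [G=J].
For each subset V ⊆ X/∼, compute π^{-1}(V) ⊆ X and check whether π^{-1}(V) ∈ τ. V is open in τ_Q iff π^{-1}(V) ∈ τ.
  V = {}: π^{-1}(V) = ∅ ∈ τ ✓.
  V = {[G=J]}: π^{-1}(V) = {G, J} ∉ τ ✗.
  V = {[H]}: π^{-1}(V) = {H} ∉ τ ✗.
  V = {[G=J], [H]}: π^{-1}(V) = {G, H, J} ∉ τ ✗.
  V = {[I]}: π^{-1}(V) = {I} ∉ τ ✗.
  V = {[G=J], [I]}: π^{-1}(V) = {G, I, J} ∉ τ ✗.
  V = {[H], [I]}: π^{-1}(V) = {H, I} ∈ τ ✓.
  V = {[G=J], [H], [I]}: π^{-1}(V) = {G, H, I, J} ∈ τ ✓.
Open sets in the quotient: τ_Q = {{}, {[H], [I]}, {[G=J], [H], [I]}} (3 elements).


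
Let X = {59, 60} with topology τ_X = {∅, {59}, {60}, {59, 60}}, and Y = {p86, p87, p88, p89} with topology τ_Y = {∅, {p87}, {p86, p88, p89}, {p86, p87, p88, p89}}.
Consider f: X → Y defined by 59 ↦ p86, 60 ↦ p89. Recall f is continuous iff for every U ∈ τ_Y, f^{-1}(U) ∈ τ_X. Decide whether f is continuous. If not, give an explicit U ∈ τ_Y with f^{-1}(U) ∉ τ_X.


f IS continuous.

Compute f^{-1}(U) for each U ∈ τ_Y:
  U = ∅: f^{-1}(U) = ∅ ∈ τ_X ✓.
  U = {p87}: f^{-1}(U) = ∅ ∈ τ_X ✓.
  U = {p86, p88, p89}: f^{-1}(U) = {59, 60} ∈ τ_X ✓.
  U = {p86, p87, p88, p89}: f^{-1}(U) = {59, 60} ∈ τ_X ✓.
Every preimage lies in τ_X, so f IS continuous.


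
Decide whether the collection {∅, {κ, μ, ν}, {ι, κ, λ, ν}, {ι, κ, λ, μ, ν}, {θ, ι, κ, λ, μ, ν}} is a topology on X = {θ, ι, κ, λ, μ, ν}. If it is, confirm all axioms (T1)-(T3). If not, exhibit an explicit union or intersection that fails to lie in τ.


τ is NOT a topology on X.

Axiom (T1): ∅ ∈ τ? Yes; X ∈ τ? Yes.
Axiom (T2/T3): check pairwise unions and intersections of members of τ.
Counterexample for (T3): {κ, μ, ν} ∩ {ι, κ, λ, ν} = {κ, ν} ∉ τ. Therefore τ is NOT a topology.


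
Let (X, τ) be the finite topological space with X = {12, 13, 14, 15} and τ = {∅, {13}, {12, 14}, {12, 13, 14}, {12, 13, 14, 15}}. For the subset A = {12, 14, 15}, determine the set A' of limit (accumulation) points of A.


A' = {12, 14, 15}

For each x ∈ X, list the open sets U ∈ τ with x ∈ U, then check whether U ∩ (A ∖ {x}) ≠ ∅ for every such U.
  x = 12: opens ∋ x are {12, 14}, {12, 13, 14}, {12, 13, 14, 15}; each meets A ∖ {12}, so x IS a limit point.
  x = 13: open {13} ∋ x has {13} ∩ (A ∖ {13}) = ∅, so x is NOT a limit point.
  x = 14: opens ∋ x are {12, 14}, {12, 13, 14}, {12, 13, 14, 15}; each meets A ∖ {14}, so x IS a limit point.
  x = 15: opens ∋ x are {12, 13, 14, 15}; each meets A ∖ {15}, so x IS a limit point.
Collecting: A' = {12, 14, 15}.


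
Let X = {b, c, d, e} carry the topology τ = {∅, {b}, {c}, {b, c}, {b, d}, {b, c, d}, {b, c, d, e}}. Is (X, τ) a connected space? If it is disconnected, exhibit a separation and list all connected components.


(X, τ) is connected.

Find clopen sets (U ∈ τ with X ∖ U ∈ τ):
  U = ∅, X ∖ U = {b, c, d, e} — both open, so U is clopen.
  U = {b, c, d, e}, X ∖ U = ∅ — both open, so U is clopen.
Only trivial clopens (∅ and X) exist, so (X, τ) is connected.
Compute connected components by grouping points that agree on all clopens:
  component: {b, c, d, e}


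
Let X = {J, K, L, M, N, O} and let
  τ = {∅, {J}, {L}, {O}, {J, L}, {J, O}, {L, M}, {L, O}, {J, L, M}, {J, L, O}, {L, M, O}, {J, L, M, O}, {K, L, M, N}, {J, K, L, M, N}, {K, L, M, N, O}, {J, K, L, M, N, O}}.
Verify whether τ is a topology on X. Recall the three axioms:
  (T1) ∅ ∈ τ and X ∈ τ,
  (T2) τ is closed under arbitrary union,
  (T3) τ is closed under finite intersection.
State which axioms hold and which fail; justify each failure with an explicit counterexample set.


τ IS a topology on X.

Axiom (T1): ∅ ∈ τ? Yes; X ∈ τ? Yes.
Axiom (T2/T3): check pairwise unions and intersections of members of τ.
All pairwise intersections and unions checked — each lies in τ. Therefore τ satisfies (T1), (T2), (T3): it IS a topology on X.


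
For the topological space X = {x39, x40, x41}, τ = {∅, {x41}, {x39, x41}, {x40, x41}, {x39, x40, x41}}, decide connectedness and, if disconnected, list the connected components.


(X, τ) is connected.

Find clopen sets (U ∈ τ with X ∖ U ∈ τ):
  U = ∅, X ∖ U = {x39, x40, x41} — both open, so U is clopen.
  U = {x39, x40, x41}, X ∖ U = ∅ — both open, so U is clopen.
Only trivial clopens (∅ and X) exist, so (X, τ) is connected.
Compute connected components by grouping points that agree on all clopens:
  component: {x39, x40, x41}


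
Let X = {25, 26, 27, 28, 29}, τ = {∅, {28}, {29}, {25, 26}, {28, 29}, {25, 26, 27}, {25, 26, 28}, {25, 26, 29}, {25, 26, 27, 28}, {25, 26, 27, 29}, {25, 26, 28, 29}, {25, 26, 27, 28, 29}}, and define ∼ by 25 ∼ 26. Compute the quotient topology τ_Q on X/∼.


X/∼ = {[25=26], [27], [28], [29]}; |τ_Q| = 12.

Equivalence classes: [25=26], [27], [28], [29].
Quotient map π: X → X/∼ sends 25 ↦ [25=26], 26 ↦ [25=26], 27 ↦ [27], 28 ↦ [28], 29 ↦ [29].
For each subset V ⊆ X/∼, compute π^{-1}(V) ⊆ X and check whether π^{-1}(V) ∈ τ. V is open in τ_Q iff π^{-1}(V) ∈ τ.
  V = {}: π^{-1}(V) = ∅ ∈ τ ✓.
  V = {[25=26]}: π^{-1}(V) = {25, 26} ∈ τ ✓.
  V = {[27]}: π^{-1}(V) = {27} ∉ τ ✗.
  V = {[25=26], [27]}: π^{-1}(V) = {25, 26, 27} ∈ τ ✓.
  V = {[28]}: π^{-1}(V) = {28} ∈ τ ✓.
  V = {[25=26], [28]}: π^{-1}(V) = {25, 26, 28} ∈ τ ✓.
  V = {[27], [28]}: π^{-1}(V) = {27, 28} ∉ τ ✗.
  V = {[25=26], [27], [28]}: π^{-1}(V) = {25, 26, 27, 28} ∈ τ ✓.
  V = {[29]}: π^{-1}(V) = {29} ∈ τ ✓.
  V = {[25=26], [29]}: π^{-1}(V) = {25, 26, 29} ∈ τ ✓.
  V = {[27], [29]}: π^{-1}(V) = {27, 29} ∉ τ ✗.
  V = {[25=26], [27], [29]}: π^{-1}(V) = {25, 26, 27, 29} ∈ τ ✓.
  V = {[28], [29]}: π^{-1}(V) = {28, 29} ∈ τ ✓.
  V = {[25=26], [28], [29]}: π^{-1}(V) = {25, 26, 28, 29} ∈ τ ✓.
  V = {[27], [28], [29]}: π^{-1}(V) = {27, 28, 29} ∉ τ ✗.
  V = {[25=26], [27], [28], [29]}: π^{-1}(V) = {25, 26, 27, 28, 29} ∈ τ ✓.
Open sets in the quotient: τ_Q = {{}, {[25=26]}, {[25=26], [27]}, {[28]}, {[25=26], [28]}, {[25=26], [27], [28]}, {[29]}, {[25=26], [29]}, {[25=26], [27], [29]}, {[28], [29]}, {[25=26], [28], [29]}, {[25=26], [27], [28], [29]}} (12 elements).
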